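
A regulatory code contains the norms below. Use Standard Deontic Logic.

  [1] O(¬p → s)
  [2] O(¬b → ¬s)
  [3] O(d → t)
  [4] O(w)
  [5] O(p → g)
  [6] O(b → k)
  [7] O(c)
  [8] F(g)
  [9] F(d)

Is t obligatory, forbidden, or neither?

Neither

Premise 3 is O(d → t), but O(d) is not derivable from the premises, so it does not yield O(t).
No premise or chain of K-axiom applications forces O(t), and none forces O(¬t). So t is neither obligatory nor forbidden under these norms.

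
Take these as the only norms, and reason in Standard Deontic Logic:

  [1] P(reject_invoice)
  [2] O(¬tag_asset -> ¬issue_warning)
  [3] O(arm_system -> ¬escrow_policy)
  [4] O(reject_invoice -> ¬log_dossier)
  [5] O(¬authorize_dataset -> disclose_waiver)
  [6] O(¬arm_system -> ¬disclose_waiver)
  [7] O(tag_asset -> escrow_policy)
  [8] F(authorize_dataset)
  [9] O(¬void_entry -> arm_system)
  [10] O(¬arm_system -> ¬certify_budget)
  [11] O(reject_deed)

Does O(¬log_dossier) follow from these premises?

Premise 4 is O(reject_invoice -> ¬log_dossier), but O(reject_invoice) is not derivable from the premises (the permission P(reject_invoice) asserts only ¬O(¬reject_invoice), not O(reject_invoice)), so it does not yield O(¬log_dossier).
No other premise forces O(¬log_dossier). An ideal world satisfying every premise can still have ¬log_dossier false, so O(¬log_dossier) is not derivable.

No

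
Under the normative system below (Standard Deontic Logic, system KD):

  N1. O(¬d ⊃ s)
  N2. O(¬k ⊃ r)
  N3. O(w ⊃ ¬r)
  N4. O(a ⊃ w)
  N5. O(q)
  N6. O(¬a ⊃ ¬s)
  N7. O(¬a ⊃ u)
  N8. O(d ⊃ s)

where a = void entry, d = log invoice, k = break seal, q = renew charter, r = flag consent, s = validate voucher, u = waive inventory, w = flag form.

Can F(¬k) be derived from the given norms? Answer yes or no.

Premises 8 and 1 cover both cases: O(d ⊃ s) and O(¬d ⊃ s). Since d ∨ ¬d is a tautology, O(s) follows.
The contrapositive of premise 6 (O(¬a ⊃ ¬s)) is O(s ⊃ a), and O(s) is already established, so O(a).
Applying K to premise 4 (O(a ⊃ w)) and O(a) yields O(w).
With premise 3, O(w ⊃ ¬r), the K-axiom yields O(¬r).
The contrapositive of premise 2 (O(¬k ⊃ r)) is O(¬r ⊃ k), and O(¬r) is already established, so O(k).
Premises 5, 7 do not contribute to this derivation.
So O(k) holds, i.e. F(¬k). The claim follows.

Yes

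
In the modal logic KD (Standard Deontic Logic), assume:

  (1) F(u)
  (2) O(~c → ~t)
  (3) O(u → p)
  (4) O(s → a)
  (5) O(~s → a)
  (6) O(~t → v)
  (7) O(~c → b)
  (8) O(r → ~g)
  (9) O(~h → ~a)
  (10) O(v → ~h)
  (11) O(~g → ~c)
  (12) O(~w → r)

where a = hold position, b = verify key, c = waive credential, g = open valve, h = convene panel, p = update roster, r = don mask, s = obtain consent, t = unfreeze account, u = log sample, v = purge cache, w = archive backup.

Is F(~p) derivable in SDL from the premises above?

Premise 3 is O(u → p), but O(u) is not derivable from the premises, so it does not yield O(p).
No other premise forces O(p). An ideal world satisfying every premise can still have ~p true, so F(~p) is not derivable.

No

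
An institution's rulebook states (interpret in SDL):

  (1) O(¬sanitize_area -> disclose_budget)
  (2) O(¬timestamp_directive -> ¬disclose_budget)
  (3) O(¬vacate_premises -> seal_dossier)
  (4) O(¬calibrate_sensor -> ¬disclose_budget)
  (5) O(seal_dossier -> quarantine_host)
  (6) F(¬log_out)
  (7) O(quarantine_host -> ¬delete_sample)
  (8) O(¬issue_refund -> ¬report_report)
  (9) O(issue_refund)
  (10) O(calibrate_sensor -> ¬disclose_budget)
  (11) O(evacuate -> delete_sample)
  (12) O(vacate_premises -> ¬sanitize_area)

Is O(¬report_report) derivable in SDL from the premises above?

Premise 8 is O(¬issue_refund -> ¬report_report), but O(¬issue_refund) is not derivable from the premises, so it does not yield O(¬report_report).
No other premise forces O(¬report_report). An ideal world satisfying every premise can still have ¬report_report false, so O(¬report_report) is not derivable.

No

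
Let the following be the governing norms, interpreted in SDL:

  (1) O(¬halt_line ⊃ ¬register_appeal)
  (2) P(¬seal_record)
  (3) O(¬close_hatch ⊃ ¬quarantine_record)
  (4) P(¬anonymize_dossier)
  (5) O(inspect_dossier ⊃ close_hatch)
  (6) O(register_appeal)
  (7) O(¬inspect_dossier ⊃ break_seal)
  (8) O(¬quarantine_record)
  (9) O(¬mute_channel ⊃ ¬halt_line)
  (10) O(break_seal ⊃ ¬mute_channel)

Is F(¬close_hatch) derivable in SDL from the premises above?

Yes

Premise 6 gives O(register_appeal).
The contrapositive of premise 1 (O(¬halt_line ⊃ ¬register_appeal)) is O(register_appeal ⊃ halt_line), and O(register_appeal) is already established, so O(halt_line).
The contrapositive of premise 9 (O(¬mute_channel ⊃ ¬halt_line)) is O(halt_line ⊃ mute_channel), and O(halt_line) is already established, so O(mute_channel).
Premise 10 is O(break_seal ⊃ ¬mute_channel); contrapositively O(mute_channel ⊃ ¬break_seal). Since O(mute_channel) holds, K gives O(¬break_seal).
The contrapositive of premise 7 (O(¬inspect_dossier ⊃ break_seal)) is O(¬break_seal ⊃ inspect_dossier), and O(¬break_seal) is already established, so O(inspect_dossier).
Premise 5 is O(inspect_dossier ⊃ close_hatch); since O(inspect_dossier), deontic closure gives O(close_hatch).
Premises 2, 3, 4, 8 do not contribute to this derivation.
So O(close_hatch) holds, i.e. F(¬close_hatch). The claim follows.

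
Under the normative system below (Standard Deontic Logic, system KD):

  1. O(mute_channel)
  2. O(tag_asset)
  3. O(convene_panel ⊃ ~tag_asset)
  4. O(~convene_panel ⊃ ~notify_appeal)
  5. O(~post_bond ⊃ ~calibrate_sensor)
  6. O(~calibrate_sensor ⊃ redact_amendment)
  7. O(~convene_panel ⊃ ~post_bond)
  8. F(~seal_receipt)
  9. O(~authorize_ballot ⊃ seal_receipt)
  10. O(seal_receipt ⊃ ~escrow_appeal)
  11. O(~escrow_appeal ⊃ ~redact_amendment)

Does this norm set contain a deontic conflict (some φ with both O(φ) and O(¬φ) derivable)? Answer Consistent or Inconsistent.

Premise 8 is F(~seal_receipt), i.e. O(seal_receipt).
Applying K to premise 10 (O(seal_receipt ⊃ ~escrow_appeal)) and O(seal_receipt) yields O(~escrow_appeal).
From O(~escrow_appeal) and premise 11, O(~escrow_appeal ⊃ ~redact_amendment), we obtain O(~redact_amendment).
Premise 6, O(~calibrate_sensor ⊃ redact_amendment), contraposes to O(~redact_amendment ⊃ calibrate_sensor); with O(~redact_amendment) we get O(calibrate_sensor).
The contrapositive of premise 5 (O(~post_bond ⊃ ~calibrate_sensor)) is O(calibrate_sensor ⊃ post_bond), and O(calibrate_sensor) is already established, so O(post_bond).
The contrapositive of premise 7 (O(~convene_panel ⊃ ~post_bond)) is O(post_bond ⊃ convene_panel), and O(post_bond) is already established, so O(convene_panel).
Applying K to premise 3 (O(convene_panel ⊃ ~tag_asset)) and O(convene_panel) yields O(~tag_asset).
But premise 2 directly asserts O(tag_asset).
We now have both O(~tag_asset) and O(tag_asset) — tag_asset is simultaneously obligatory and forbidden, violating the D-axiom.

Inconsistent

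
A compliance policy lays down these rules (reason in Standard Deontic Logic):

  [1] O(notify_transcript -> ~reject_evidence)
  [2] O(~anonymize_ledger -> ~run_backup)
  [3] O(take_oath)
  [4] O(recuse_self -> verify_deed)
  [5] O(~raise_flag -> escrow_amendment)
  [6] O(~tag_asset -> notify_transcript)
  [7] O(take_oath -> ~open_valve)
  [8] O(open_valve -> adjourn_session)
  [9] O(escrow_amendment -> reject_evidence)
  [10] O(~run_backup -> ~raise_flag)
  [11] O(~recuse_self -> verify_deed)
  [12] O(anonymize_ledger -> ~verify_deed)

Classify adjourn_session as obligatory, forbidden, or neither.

Premise 8 is O(open_valve -> adjourn_session), but O(open_valve) is not derivable from the premises, so it does not yield O(adjourn_session).
No premise or chain of K-axiom applications forces O(adjourn_session), and none forces O(~adjourn_session). So adjourn_session is neither obligatory nor forbidden under these norms.

Neither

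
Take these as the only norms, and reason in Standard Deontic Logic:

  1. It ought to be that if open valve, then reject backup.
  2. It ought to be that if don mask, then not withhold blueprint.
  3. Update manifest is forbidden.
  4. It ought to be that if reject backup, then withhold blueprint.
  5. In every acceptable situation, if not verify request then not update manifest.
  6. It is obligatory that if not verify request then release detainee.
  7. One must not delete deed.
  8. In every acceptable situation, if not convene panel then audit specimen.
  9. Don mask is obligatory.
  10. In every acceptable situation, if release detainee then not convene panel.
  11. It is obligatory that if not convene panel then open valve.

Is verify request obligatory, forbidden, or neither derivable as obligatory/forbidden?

Obligatory

From premise 9 we have O(don_mask).
Premise 2 is O(don_mask → ¬withhold_blueprint); since O(don_mask), deontic closure gives O(¬withhold_blueprint).
Premise 4, O(reject_backup → withhold_blueprint), contraposes to O(¬withhold_blueprint → ¬reject_backup); with O(¬withhold_blueprint) we get O(¬reject_backup).
The contrapositive of premise 1 (O(open_valve → reject_backup)) is O(¬reject_backup → ¬open_valve), and O(¬reject_backup) is already established, so O(¬open_valve).
Premise 11 is O(¬convene_panel → open_valve); contrapositively O(¬open_valve → convene_panel). Since O(¬open_valve) holds, K gives O(convene_panel).
The contrapositive of premise 10 (O(release_detainee → ¬convene_panel)) is O(convene_panel → ¬release_detainee), and O(convene_panel) is already established, so O(¬release_detainee).
Premise 6, O(¬verify_request → release_detainee), contraposes to O(¬release_detainee → verify_request); with O(¬release_detainee) we get O(verify_request).
Premises 3, 5, 7, 8 do not contribute to this derivation.
Hence verify_request is obligatory.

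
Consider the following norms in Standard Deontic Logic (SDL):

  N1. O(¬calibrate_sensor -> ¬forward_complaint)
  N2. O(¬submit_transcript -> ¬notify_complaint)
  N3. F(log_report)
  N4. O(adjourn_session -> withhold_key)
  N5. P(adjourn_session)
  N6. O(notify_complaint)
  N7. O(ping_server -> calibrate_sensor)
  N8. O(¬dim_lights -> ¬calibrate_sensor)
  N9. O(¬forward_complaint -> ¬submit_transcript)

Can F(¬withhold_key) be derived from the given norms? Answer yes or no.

Premise 4 is O(adjourn_session -> withhold_key), but O(adjourn_session) is not derivable from the premises (the permission P(adjourn_session) asserts only ¬O(¬adjourn_session), not O(adjourn_session)), so it does not yield O(withhold_key).
No other premise forces O(withhold_key). An ideal world satisfying every premise can still have ¬withhold_key true, so F(¬withhold_key) is not derivable.

No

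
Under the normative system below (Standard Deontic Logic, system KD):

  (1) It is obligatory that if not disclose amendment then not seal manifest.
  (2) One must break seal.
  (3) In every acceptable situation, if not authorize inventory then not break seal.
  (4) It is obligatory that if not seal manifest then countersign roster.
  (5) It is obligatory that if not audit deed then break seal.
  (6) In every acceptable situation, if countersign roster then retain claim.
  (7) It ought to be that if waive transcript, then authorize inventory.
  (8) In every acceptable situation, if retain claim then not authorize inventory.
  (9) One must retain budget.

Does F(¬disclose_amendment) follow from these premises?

Premise 2 states O(break_seal) outright.
The contrapositive of premise 3 (O(¬authorize_inventory → ¬break_seal)) is O(break_seal → authorize_inventory), and O(break_seal) is already established, so O(authorize_inventory).
The contrapositive of premise 8 (O(retain_claim → ¬authorize_inventory)) is O(authorize_inventory → ¬retain_claim), and O(authorize_inventory) is already established, so O(¬retain_claim).
Premise 6, O(countersign_roster → retain_claim), contraposes to O(¬retain_claim → ¬countersign_roster); with O(¬retain_claim) we get O(¬countersign_roster).
Premise 4, O(¬seal_manifest → countersign_roster), contraposes to O(¬countersign_roster → seal_manifest); with O(¬countersign_roster) we get O(seal_manifest).
Premise 1 is O(¬disclose_amendment → ¬seal_manifest); contrapositively O(seal_manifest → disclose_amendment). Since O(seal_manifest) holds, K gives O(disclose_amendment).
Premises 5, 7, 9 do not contribute to this derivation.
So O(disclose_amendment) holds, i.e. F(¬disclose_amendment). The claim follows.

Yes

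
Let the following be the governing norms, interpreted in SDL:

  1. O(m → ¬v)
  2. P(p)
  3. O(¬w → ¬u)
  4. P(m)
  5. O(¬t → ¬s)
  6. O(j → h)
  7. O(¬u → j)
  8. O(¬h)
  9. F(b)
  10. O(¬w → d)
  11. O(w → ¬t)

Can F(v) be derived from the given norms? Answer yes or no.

Premise 1 is O(m → ¬v), but O(m) is not derivable from the premises (the permission P(m) asserts only ¬O(¬m), not O(m)), so it does not yield O(¬v).
No other premise forces O(¬v). An ideal world satisfying every premise can still have v true, so F(v) is not derivable.

No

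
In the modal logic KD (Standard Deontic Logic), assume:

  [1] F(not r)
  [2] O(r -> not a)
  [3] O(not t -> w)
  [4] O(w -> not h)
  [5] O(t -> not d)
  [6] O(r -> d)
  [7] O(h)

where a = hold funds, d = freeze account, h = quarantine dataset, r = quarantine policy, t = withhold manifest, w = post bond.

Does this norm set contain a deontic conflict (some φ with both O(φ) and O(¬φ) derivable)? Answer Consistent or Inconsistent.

Inconsistent

Premise 7 gives O(h).
Premise 4, O(w -> not h), contraposes to O(h -> not w); with O(h) we get O(not w).
Premise 3 is O(not t -> w); contrapositively O(not w -> t). Since O(not w) holds, K gives O(t).
With premise 5, O(t -> not d), the K-axiom yields O(not d).
The contrapositive of premise 6 (O(r -> d)) is O(not d -> not r), and O(not d) is already established, so O(not r).
But premise 1, F(not r), means O(r).
We now have both O(not r) and O(r) — r is simultaneously obligatory and forbidden, violating the D-axiom.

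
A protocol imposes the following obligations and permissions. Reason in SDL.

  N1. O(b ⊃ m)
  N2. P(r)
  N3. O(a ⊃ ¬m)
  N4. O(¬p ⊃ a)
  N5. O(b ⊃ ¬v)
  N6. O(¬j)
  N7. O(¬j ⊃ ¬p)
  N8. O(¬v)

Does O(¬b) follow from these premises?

Yes

Premise 6 states O(¬j) outright.
Premise 7 is O(¬j ⊃ ¬p); since O(¬j), deontic closure gives O(¬p).
From O(¬p) and premise 4, O(¬p ⊃ a), we obtain O(a).
Applying K to premise 3 (O(a ⊃ ¬m)) and O(a) yields O(¬m).
The contrapositive of premise 1 (O(b ⊃ m)) is O(¬m ⊃ ¬b), and O(¬m) is already established, so O(¬b).
Premises 2, 5, 8 do not contribute to this derivation.
So O(¬b) follows.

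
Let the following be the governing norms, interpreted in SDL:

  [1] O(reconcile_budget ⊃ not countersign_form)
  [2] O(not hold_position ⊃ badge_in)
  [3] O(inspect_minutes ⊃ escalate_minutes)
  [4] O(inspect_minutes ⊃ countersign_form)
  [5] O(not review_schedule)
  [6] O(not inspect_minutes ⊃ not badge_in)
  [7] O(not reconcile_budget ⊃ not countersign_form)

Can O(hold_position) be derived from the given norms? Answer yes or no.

Yes

Premises 1 and 7 are O(reconcile_budget ⊃ not countersign_form) and O(not reconcile_budget ⊃ not countersign_form); every ideal world satisfies reconcile_budget or not reconcile_budget, so in either case not countersign_form holds — hence O(not countersign_form).
Premise 4 is O(inspect_minutes ⊃ countersign_form); contrapositively O(not countersign_form ⊃ not inspect_minutes). Since O(not countersign_form) holds, K gives O(not inspect_minutes).
Premise 6 is O(not inspect_minutes ⊃ not badge_in); since O(not inspect_minutes), deontic closure gives O(not badge_in).
Premise 2, O(not hold_position ⊃ badge_in), contraposes to O(not badge_in ⊃ hold_position); with O(not badge_in) we get O(hold_position).
Premises 3, 5 do not contribute to this derivation.
So O(hold_position) follows.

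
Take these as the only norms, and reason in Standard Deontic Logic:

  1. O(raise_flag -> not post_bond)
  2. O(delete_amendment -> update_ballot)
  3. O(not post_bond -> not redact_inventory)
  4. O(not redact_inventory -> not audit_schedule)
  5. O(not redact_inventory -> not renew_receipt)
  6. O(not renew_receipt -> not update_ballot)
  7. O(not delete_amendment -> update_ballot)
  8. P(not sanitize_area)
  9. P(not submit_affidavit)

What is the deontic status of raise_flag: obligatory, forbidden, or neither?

Premises 2 and 7 cover both cases: O(delete_amendment -> update_ballot) and O(not delete_amendment -> update_ballot). Since delete_amendment ∨ not delete_amendment is a tautology, O(update_ballot) follows.
Premise 6 is O(not renew_receipt -> not update_ballot); contrapositively O(update_ballot -> renew_receipt). Since O(update_ballot) holds, K gives O(renew_receipt).
Premise 5, O(not redact_inventory -> not renew_receipt), contraposes to O(renew_receipt -> redact_inventory); with O(renew_receipt) we get O(redact_inventory).
The contrapositive of premise 3 (O(not post_bond -> not redact_inventory)) is O(redact_inventory -> post_bond), and O(redact_inventory) is already established, so O(post_bond).
The contrapositive of premise 1 (O(raise_flag -> not post_bond)) is O(post_bond -> not raise_flag), and O(post_bond) is already established, so O(not raise_flag).
Premises 4, 8, 9 do not contribute to this derivation.
Thus O(not raise_flag), which is F(raise_flag): raise_flag is forbidden.

Forbidden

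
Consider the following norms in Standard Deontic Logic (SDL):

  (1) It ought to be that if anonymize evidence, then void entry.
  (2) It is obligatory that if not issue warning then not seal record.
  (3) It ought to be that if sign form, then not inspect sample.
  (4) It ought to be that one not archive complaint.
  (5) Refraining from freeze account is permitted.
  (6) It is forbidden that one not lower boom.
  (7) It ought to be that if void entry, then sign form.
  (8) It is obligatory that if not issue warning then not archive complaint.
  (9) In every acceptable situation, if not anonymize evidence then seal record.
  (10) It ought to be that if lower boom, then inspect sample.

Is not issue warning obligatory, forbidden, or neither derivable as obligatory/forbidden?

Forbidden

Premise 6 is F(¬lower_boom), i.e. O(lower_boom).
Applying K to premise 10 (O(lower_boom → inspect_sample)) and O(lower_boom) yields O(inspect_sample).
Premise 3, O(sign_form → ¬inspect_sample), contraposes to O(inspect_sample → ¬sign_form); with O(inspect_sample) we get O(¬sign_form).
Premise 7 is O(void_entry → sign_form); contrapositively O(¬sign_form → ¬void_entry). Since O(¬sign_form) holds, K gives O(¬void_entry).
The contrapositive of premise 1 (O(anonymize_evidence → void_entry)) is O(¬void_entry → ¬anonymize_evidence), and O(¬void_entry) is already established, so O(¬anonymize_evidence).
From O(¬anonymize_evidence) and premise 9, O(¬anonymize_evidence → seal_record), we obtain O(seal_record).
Premise 2 is O(¬issue_warning → ¬seal_record); contrapositively O(seal_record → issue_warning). Since O(seal_record) holds, K gives O(issue_warning).
Premises 4, 5, 8 do not contribute to this derivation.
Thus O(issue_warning), which is F(¬issue_warning): ¬issue_warning is forbidden.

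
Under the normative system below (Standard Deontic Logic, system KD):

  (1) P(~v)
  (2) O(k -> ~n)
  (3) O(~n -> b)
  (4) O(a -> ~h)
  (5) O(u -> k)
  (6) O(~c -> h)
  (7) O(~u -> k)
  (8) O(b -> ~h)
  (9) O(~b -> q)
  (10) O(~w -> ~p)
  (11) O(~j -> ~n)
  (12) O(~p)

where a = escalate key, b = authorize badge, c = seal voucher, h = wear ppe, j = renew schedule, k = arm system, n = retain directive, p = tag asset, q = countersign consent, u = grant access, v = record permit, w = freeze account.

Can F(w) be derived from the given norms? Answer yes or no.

Premise 10 is O(~w -> ~p); even if O(~p) held, inferring O(~w) would be affirming the consequent — invalid.
No other premise forces O(~w). An ideal world satisfying every premise can still have w true, so F(w) is not derivable.

No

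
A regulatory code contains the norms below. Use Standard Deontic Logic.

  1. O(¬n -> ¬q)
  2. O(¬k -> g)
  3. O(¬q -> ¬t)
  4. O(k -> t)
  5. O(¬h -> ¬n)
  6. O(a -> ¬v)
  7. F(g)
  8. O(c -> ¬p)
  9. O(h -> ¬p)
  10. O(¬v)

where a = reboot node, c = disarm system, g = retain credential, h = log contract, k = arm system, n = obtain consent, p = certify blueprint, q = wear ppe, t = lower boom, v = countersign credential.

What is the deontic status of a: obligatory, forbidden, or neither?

Neither

Premise 6 is O(a -> ¬v); even if O(¬v) held, inferring O(a) would be affirming the consequent — invalid.
No premise or chain of K-axiom applications forces O(a), and none forces O(¬a). So a is neither obligatory nor forbidden under these norms.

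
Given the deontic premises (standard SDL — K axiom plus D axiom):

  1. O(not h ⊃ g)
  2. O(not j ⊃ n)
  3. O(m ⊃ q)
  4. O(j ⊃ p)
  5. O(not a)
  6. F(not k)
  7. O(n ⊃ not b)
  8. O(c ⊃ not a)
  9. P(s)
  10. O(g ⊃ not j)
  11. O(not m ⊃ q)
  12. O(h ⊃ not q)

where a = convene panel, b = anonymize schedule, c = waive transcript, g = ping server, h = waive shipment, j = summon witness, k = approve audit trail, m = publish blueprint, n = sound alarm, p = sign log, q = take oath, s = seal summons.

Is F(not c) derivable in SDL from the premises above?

No

Premise 8 is O(c ⊃ not a); even if O(not a) held, inferring O(c) would be affirming the consequent — invalid.
No other premise forces O(c). An ideal world satisfying every premise can still have not c true, so F(not c) is not derivable.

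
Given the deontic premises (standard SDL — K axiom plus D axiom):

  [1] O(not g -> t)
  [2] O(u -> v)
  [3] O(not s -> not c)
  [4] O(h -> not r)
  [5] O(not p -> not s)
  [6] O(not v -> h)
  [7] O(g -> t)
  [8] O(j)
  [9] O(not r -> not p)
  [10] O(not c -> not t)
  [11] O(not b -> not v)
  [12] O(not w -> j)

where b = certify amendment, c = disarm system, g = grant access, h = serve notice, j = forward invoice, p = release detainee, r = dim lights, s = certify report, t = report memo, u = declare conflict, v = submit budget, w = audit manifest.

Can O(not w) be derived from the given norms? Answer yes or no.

No

Premise 12 is O(not w -> j); even if O(j) held, inferring O(not w) would be affirming the consequent — invalid.
No other premise forces O(not w). An ideal world satisfying every premise can still have not w false, so O(not w) is not derivable.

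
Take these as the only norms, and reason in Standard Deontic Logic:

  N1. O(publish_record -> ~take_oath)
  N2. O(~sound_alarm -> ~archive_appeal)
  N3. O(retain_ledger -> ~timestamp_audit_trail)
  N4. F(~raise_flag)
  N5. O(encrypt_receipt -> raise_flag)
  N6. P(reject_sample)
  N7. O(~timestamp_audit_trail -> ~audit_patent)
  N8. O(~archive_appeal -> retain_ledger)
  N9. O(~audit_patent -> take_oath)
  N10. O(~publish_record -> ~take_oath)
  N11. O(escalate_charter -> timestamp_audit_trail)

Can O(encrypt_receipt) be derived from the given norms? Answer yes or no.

No

Premise 5 is O(encrypt_receipt -> raise_flag); even if O(raise_flag) held, inferring O(encrypt_receipt) would be affirming the consequent — invalid.
No other premise forces O(encrypt_receipt). An ideal world satisfying every premise can still have encrypt_receipt false, so O(encrypt_receipt) is not derivable.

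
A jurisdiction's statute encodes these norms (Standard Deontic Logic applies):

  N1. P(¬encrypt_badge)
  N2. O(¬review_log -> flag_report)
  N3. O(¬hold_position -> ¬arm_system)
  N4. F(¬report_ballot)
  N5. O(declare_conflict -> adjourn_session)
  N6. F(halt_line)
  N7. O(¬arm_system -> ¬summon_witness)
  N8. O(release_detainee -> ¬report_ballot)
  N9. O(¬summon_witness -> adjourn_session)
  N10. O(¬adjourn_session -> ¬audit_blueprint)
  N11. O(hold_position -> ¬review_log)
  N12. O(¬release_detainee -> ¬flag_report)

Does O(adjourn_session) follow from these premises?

Yes

Premise 4 is F(¬report_ballot), i.e. O(report_ballot).
The contrapositive of premise 8 (O(release_detainee -> ¬report_ballot)) is O(report_ballot -> ¬release_detainee), and O(report_ballot) is already established, so O(¬release_detainee).
With premise 12, O(¬release_detainee -> ¬flag_report), the K-axiom yields O(¬flag_report).
Premise 2, O(¬review_log -> flag_report), contraposes to O(¬flag_report -> review_log); with O(¬flag_report) we get O(review_log).
Premise 11 is O(hold_position -> ¬review_log); contrapositively O(review_log -> ¬hold_position). Since O(review_log) holds, K gives O(¬hold_position).
Premise 3 is O(¬hold_position -> ¬arm_system); since O(¬hold_position), deontic closure gives O(¬arm_system).
From O(¬arm_system) and premise 7, O(¬arm_system -> ¬summon_witness), we obtain O(¬summon_witness).
From O(¬summon_witness) and premise 9, O(¬summon_witness -> adjourn_session), we obtain O(adjourn_session).
Premises 1, 5, 6, 10 do not contribute to this derivation.
So O(adjourn_session) follows.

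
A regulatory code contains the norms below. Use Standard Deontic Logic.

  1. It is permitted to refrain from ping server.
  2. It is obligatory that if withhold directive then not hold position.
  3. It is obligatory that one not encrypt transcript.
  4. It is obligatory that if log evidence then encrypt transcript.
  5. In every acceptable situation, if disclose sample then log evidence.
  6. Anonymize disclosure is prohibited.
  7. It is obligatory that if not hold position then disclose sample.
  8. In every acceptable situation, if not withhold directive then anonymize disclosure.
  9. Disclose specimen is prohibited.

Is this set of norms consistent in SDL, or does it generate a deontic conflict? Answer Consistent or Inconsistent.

Inconsistent

Premise 3 gives O(¬encrypt_transcript).
Premise 4, O(log_evidence → encrypt_transcript), contraposes to O(¬encrypt_transcript → ¬log_evidence); with O(¬encrypt_transcript) we get O(¬log_evidence).
Premise 5 is O(disclose_sample → log_evidence); contrapositively O(¬log_evidence → ¬disclose_sample). Since O(¬log_evidence) holds, K gives O(¬disclose_sample).
The contrapositive of premise 7 (O(¬hold_position → disclose_sample)) is O(¬disclose_sample → hold_position), and O(¬disclose_sample) is already established, so O(hold_position).
Premise 2 is O(withhold_directive → ¬hold_position); contrapositively O(hold_position → ¬withhold_directive). Since O(hold_position) holds, K gives O(¬withhold_directive).
Applying K to premise 8 (O(¬withhold_directive → anonymize_disclosure)) and O(¬withhold_directive) yields O(anonymize_disclosure).
But premise 6, F(anonymize_disclosure), means O(¬anonymize_disclosure).
We now have both O(anonymize_disclosure) and O(¬anonymize_disclosure) — anonymize_disclosure is simultaneously obligatory and forbidden, violating the D-axiom.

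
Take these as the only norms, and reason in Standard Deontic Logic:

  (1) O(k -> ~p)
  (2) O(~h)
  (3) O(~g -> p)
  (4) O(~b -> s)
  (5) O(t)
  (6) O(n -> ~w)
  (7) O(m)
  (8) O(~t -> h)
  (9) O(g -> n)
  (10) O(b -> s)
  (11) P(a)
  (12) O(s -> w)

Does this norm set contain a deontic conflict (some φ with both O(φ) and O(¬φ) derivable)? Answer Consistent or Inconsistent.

Consistent

Premise 8 is O(~t -> h), but O(~t) is not derivable from the premises, so it does not yield O(h).
So O(h) is not derivable, and the apparent clash with O(~h) does not arise.
A world satisfying every obligation exists (e.g. a=false, b=false, g=false, h=false, k=false, m=true, n=false, p=true, s=true, t=true, w=true); no atom is both obligatory and forbidden, so the set is consistent.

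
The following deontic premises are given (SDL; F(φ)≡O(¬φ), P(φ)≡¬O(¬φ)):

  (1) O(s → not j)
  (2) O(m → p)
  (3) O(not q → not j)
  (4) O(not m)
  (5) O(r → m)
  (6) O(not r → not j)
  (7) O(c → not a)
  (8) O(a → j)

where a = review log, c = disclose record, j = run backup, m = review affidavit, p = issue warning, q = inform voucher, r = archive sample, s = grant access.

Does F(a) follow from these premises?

Premise 4 gives O(not m).
Premise 5 is O(r → m); contrapositively O(not m → not r). Since O(not m) holds, K gives O(not r).
From O(not r) and premise 6, O(not r → not j), we obtain O(not j).
Premise 8, O(a → j), contraposes to O(not j → not a); with O(not j) we get O(not a).
Premises 1, 2, 3, 7 do not contribute to this derivation.
So O(not a) holds, i.e. F(a). The claim follows.

Yes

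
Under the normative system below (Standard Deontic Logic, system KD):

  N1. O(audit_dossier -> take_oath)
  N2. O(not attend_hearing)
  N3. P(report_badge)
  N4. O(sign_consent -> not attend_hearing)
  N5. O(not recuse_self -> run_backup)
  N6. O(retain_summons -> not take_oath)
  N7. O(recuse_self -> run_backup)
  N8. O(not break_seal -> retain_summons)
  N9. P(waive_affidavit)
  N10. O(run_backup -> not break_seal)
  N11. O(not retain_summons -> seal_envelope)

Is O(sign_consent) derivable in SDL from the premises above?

Premise 4 is O(sign_consent -> not attend_hearing); even if O(not attend_hearing) held, inferring O(sign_consent) would be affirming the consequent — invalid.
No other premise forces O(sign_consent). An ideal world satisfying every premise can still have sign_consent false, so O(sign_consent) is not derivable.

No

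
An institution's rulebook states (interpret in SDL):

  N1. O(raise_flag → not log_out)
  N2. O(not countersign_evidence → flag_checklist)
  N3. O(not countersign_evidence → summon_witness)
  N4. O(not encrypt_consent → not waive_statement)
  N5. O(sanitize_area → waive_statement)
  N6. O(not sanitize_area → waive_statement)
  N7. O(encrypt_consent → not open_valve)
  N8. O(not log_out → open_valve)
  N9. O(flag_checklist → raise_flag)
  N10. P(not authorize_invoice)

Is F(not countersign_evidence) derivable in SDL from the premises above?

By case analysis on not sanitize_area: premise 6 gives O(not sanitize_area → waive_statement) and premise 5 gives O(sanitize_area → waive_statement), so O(waive_statement) either way.
The contrapositive of premise 4 (O(not encrypt_consent → not waive_statement)) is O(waive_statement → encrypt_consent), and O(waive_statement) is already established, so O(encrypt_consent).
Premise 7 is O(encrypt_consent → not open_valve); since O(encrypt_consent), deontic closure gives O(not open_valve).
Premise 8, O(not log_out → open_valve), contraposes to O(not open_valve → log_out); with O(not open_valve) we get O(log_out).
Premise 1, O(raise_flag → not log_out), contraposes to O(log_out → not raise_flag); with O(log_out) we get O(not raise_flag).
The contrapositive of premise 9 (O(flag_checklist → raise_flag)) is O(not raise_flag → not flag_checklist), and O(not raise_flag) is already established, so O(not flag_checklist).
Premise 2, O(not countersign_evidence → flag_checklist), contraposes to O(not flag_checklist → countersign_evidence); with O(not flag_checklist) we get O(countersign_evidence).
Premises 3, 10 do not contribute to this derivation.
So O(countersign_evidence) holds, i.e. F(not countersign_evidence). The claim follows.

Yes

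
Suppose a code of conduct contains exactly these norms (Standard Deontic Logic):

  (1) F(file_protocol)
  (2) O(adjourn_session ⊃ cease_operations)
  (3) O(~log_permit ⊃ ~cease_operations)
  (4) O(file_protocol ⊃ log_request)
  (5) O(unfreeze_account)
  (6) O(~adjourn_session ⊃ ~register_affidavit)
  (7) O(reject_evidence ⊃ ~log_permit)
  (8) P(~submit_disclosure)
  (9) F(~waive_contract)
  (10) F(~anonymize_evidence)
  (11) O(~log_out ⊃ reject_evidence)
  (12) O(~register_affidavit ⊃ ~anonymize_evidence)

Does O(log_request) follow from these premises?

Premise 4 is O(file_protocol ⊃ log_request), but O(file_protocol) is not derivable from the premises, so it does not yield O(log_request).
No other premise forces O(log_request). An ideal world satisfying every premise can still have log_request false, so O(log_request) is not derivable.

No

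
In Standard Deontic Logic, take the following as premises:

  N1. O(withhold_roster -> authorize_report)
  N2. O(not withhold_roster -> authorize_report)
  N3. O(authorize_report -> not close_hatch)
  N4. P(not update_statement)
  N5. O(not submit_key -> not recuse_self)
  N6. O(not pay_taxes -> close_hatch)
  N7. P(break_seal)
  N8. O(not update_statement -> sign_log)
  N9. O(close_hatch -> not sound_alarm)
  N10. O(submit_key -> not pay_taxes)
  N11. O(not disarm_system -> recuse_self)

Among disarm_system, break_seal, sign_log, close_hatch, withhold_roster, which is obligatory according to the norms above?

By case analysis on withhold_roster: premise 1 gives O(withhold_roster -> authorize_report) and premise 2 gives O(not withhold_roster -> authorize_report), so O(authorize_report) either way.
With premise 3, O(authorize_report -> not close_hatch), the K-axiom yields O(not close_hatch).
Premise 6 is O(not pay_taxes -> close_hatch); contrapositively O(not close_hatch -> pay_taxes). Since O(not close_hatch) holds, K gives O(pay_taxes).
The contrapositive of premise 10 (O(submit_key -> not pay_taxes)) is O(pay_taxes -> not submit_key), and O(pay_taxes) is already established, so O(not submit_key).
Premise 5 is O(not submit_key -> not recuse_self); since O(not submit_key), deontic closure gives O(not recuse_self).
Premise 11, O(not disarm_system -> recuse_self), contraposes to O(not recuse_self -> disarm_system); with O(not recuse_self) we get O(disarm_system).
So O(disarm_system) holds — disarm_system is obligatory. None of the other listed options is made obligatory by any chain of premises.

disarm_system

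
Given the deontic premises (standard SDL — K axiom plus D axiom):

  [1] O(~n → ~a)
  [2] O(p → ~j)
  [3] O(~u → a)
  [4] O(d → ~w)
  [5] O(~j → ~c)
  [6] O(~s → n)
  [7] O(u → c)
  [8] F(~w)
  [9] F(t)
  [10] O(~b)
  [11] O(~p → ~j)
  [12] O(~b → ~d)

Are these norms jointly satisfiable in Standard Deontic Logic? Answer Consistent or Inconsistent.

Premise 4 is O(d → ~w), but O(d) is not derivable from the premises, so it does not yield O(~w).
So O(~w) is not derivable, and the apparent clash with O(w) does not arise.
A world satisfying every obligation exists (e.g. a=true, b=false, c=false, d=false, j=false, n=true, p=false, s=false, t=false, u=false, w=true); no atom is both obligatory and forbidden, so the set is consistent.

Consistent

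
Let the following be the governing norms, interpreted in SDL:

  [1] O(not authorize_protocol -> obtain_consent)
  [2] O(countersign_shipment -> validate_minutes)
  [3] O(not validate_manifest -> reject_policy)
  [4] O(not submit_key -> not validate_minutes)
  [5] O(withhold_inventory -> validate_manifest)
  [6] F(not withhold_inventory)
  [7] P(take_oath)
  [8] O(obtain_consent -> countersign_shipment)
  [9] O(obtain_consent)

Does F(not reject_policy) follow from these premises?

No

Premise 3 is O(not validate_manifest -> reject_policy), but O(not validate_manifest) is not derivable from the premises, so it does not yield O(reject_policy).
No other premise forces O(reject_policy). An ideal world satisfying every premise can still have not reject_policy true, so F(not reject_policy) is not derivable.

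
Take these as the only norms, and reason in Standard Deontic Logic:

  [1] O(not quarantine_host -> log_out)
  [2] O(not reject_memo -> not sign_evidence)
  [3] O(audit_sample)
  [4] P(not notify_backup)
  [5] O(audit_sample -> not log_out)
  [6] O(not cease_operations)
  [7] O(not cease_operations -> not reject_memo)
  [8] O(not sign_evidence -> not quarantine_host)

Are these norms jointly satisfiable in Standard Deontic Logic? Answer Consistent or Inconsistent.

Premise 3 states O(audit_sample) outright.
Applying K to premise 5 (O(audit_sample -> not log_out)) and O(audit_sample) yields O(not log_out).
Premise 1, O(not quarantine_host -> log_out), contraposes to O(not log_out -> quarantine_host); with O(not log_out) we get O(quarantine_host).
The contrapositive of premise 8 (O(not sign_evidence -> not quarantine_host)) is O(quarantine_host -> sign_evidence), and O(quarantine_host) is already established, so O(sign_evidence).
Premise 2 is O(not reject_memo -> not sign_evidence); contrapositively O(sign_evidence -> reject_memo). Since O(sign_evidence) holds, K gives O(reject_memo).
Premise 7, O(not cease_operations -> not reject_memo), contraposes to O(reject_memo -> cease_operations); with O(reject_memo) we get O(cease_operations).
However, premise 6 gives O(not cease_operations).
We now have both O(cease_operations) and O(not cease_operations) — cease_operations is simultaneously obligatory and forbidden, violating the D-axiom.

Inconsistent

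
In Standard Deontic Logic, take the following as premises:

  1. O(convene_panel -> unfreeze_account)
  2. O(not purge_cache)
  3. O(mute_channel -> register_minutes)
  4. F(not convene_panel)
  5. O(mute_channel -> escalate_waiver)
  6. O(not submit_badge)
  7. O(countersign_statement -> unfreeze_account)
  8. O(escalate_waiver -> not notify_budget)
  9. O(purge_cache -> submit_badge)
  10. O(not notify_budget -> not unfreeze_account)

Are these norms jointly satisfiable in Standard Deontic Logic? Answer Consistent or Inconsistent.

Premise 9 is O(purge_cache -> submit_badge), but O(purge_cache) is not derivable from the premises, so it does not yield O(submit_badge).
So O(submit_badge) is not derivable, and the apparent clash with O(not submit_badge) does not arise.
A world satisfying every obligation exists (e.g. convene_panel=true, countersign_statement=false, escalate_waiver=false, mute_channel=false, notify_budget=true, purge_cache=false, register_minutes=false, submit_badge=false, unfreeze_account=true); no atom is both obligatory and forbidden, so the set is consistent.

Consistent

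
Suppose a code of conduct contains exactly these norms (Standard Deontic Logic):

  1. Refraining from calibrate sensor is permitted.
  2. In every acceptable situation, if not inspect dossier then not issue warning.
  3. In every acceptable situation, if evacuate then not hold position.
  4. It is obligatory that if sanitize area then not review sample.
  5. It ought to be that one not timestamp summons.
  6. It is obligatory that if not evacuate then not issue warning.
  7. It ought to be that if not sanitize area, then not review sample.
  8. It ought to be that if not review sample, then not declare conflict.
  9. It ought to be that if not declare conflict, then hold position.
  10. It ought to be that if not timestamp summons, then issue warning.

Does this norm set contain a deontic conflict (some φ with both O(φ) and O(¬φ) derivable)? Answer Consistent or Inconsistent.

Inconsistent

Premises 4 and 7 cover both cases: O(sanitize_area → ¬review_sample) and O(¬sanitize_area → ¬review_sample). Since sanitize_area ∨ ¬sanitize_area is a tautology, O(¬review_sample) follows.
With premise 8, O(¬review_sample → ¬declare_conflict), the K-axiom yields O(¬declare_conflict).
With premise 9, O(¬declare_conflict → hold_position), the K-axiom yields O(hold_position).
The contrapositive of premise 3 (O(evacuate → ¬hold_position)) is O(hold_position → ¬evacuate), and O(hold_position) is already established, so O(¬evacuate).
Premise 6 is O(¬evacuate → ¬issue_warning); since O(¬evacuate), deontic closure gives O(¬issue_warning).
The contrapositive of premise 10 (O(¬timestamp_summons → issue_warning)) is O(¬issue_warning → timestamp_summons), and O(¬issue_warning) is already established, so O(timestamp_summons).
But premise 5 directly asserts O(¬timestamp_summons).
We now have both O(timestamp_summons) and O(¬timestamp_summons) — timestamp_summons is simultaneously obligatory and forbidden, violating the D-axiom.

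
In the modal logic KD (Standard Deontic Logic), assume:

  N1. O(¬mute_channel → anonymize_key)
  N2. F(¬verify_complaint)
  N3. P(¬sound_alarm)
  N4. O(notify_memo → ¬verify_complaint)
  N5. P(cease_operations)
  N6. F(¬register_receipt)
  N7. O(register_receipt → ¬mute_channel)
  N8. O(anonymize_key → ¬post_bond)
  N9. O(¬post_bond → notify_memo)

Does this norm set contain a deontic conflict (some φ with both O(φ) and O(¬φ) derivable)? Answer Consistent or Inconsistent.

Inconsistent

Premise 2, F(¬verify_complaint), is equivalent to O(verify_complaint).
Premise 4 is O(notify_memo → ¬verify_complaint); contrapositively O(verify_complaint → ¬notify_memo). Since O(verify_complaint) holds, K gives O(¬notify_memo).
Premise 9, O(¬post_bond → notify_memo), contraposes to O(¬notify_memo → post_bond); with O(¬notify_memo) we get O(post_bond).
Premise 8 is O(anonymize_key → ¬post_bond); contrapositively O(post_bond → ¬anonymize_key). Since O(post_bond) holds, K gives O(¬anonymize_key).
Premise 1 is O(¬mute_channel → anonymize_key); contrapositively O(¬anonymize_key → mute_channel). Since O(¬anonymize_key) holds, K gives O(mute_channel).
Premise 7 is O(register_receipt → ¬mute_channel); contrapositively O(mute_channel → ¬register_receipt). Since O(mute_channel) holds, K gives O(¬register_receipt).
But premise 6, F(¬register_receipt), means O(register_receipt).
We now have both O(¬register_receipt) and O(register_receipt) — register_receipt is simultaneously obligatory and forbidden, violating the D-axiom.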